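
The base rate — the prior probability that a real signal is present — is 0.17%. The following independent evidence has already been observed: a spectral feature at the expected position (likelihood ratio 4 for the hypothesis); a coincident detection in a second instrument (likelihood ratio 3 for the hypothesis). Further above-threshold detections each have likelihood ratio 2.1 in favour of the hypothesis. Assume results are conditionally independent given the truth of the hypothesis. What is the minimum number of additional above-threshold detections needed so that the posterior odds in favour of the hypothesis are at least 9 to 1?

9

Prior odds = 0.0017/0.9983 = 17/9983.
Combined Bayes factor of the evidence already in hand = 4 × 3 = 12.
Odds after that evidence = (17/9983) × 12 = 204/9983.
Target odds = 9.
Need 2.1ⁿ ≥ 9 ÷ (204/9983) = 29949/68.
2.1⁸ ≈378.229 falls short of 29949/68 but 2.1⁹ ≈794.28 reaches it, so n = 9.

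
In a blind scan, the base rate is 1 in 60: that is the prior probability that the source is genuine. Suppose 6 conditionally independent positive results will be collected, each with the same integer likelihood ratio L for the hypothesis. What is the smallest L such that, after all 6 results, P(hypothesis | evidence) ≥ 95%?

4

Prior odds = (1/60)/(59/60) = 1/59.
Target odds = 0.95/0.05 = 19.
Need L⁶ ≥ 19 ÷ (1/59) = 1121.
3⁶ = 729 < 1121 ≤ 4096 = 4⁶, so L = 4.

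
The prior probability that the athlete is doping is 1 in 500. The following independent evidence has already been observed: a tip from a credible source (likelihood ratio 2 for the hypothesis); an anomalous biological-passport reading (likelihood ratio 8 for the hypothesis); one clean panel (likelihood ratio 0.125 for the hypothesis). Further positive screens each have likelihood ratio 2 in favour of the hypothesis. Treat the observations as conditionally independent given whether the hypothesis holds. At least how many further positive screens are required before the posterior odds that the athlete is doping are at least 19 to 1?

Prior odds = 0.002/0.998 = 1/499.
Combined Bayes factor of the evidence already in hand = 2 × 8 × 0.125 = 2.
Odds after that evidence = (1/499) × 2 = 2/499.
Target odds = 19.
Need 2ⁿ ≥ 19 ÷ (2/499) = 4740.5.
2¹² = 4096 falls short of 4740.5 but 2¹³ = 8192 reaches it, so n = 13.

13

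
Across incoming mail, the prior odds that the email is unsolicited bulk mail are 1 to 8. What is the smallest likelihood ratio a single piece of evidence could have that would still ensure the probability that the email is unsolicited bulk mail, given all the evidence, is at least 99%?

792

Prior odds = 0.125.
Target odds = 0.99/0.01 = 99.
Required Bayes factor = 99 ÷ 0.125 = 792.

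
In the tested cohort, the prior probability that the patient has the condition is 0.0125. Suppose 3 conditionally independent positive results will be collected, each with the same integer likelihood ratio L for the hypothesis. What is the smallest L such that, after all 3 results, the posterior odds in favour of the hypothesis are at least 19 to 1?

Prior odds = 0.0125/0.9875 = 1/79.
Target odds = 19.
Need L³ ≥ 19 ÷ (1/79) = 1501.
11³ = 1331 < 1501 ≤ 1728 = 12³, so L = 12.

12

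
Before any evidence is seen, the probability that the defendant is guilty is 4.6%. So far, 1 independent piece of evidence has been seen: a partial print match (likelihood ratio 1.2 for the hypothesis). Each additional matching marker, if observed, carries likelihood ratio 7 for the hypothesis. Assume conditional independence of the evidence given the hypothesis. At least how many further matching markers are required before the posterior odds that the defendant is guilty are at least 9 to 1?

3

Prior odds = 0.046/0.954 = 23/477.
Bayes factor of the evidence already in hand = 1.2.
Odds after that evidence = (23/477) × 1.2 = 46/795.
Target odds = 9.
Need 7ⁿ ≥ 9 ÷ (46/795) = 7155/46.
7² = 49 falls short of 7155/46 but 7³ = 343 reaches it, so n = 3.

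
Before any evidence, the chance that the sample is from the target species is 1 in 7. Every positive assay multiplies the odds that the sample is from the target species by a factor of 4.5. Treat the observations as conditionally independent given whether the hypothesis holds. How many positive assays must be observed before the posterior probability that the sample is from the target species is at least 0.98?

Prior odds: (1/7) ÷ (6/7) = 1/6.
Likelihood ratio per positive assay = 4.5.
Target odds: 0.98 ÷ 0.02 = 49.
Need (1/6) × 4.5ⁿ ≥ 49, i.e. 4.5ⁿ ≥ 294.
4.5³ = 91.125 falls short of 294 but 4.5⁴ = 410.0625 reaches it, so n = 4.

4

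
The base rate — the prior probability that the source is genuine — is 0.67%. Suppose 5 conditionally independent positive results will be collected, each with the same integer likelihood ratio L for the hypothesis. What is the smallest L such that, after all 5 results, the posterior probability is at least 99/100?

Prior odds = 0.0067/0.9933 = 67/9933.
Target odds = 0.99/0.01 = 99.
Need L⁵ ≥ 99 ÷ (67/9933) = 983367/67.
6⁵ = 7776 < 983367/67 ≤ 16807 = 7⁵, so L = 7.

7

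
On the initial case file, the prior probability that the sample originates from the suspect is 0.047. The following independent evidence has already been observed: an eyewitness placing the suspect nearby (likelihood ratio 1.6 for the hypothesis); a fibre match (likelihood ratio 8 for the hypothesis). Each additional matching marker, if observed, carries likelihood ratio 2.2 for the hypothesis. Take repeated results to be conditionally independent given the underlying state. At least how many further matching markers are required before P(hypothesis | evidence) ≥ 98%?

Prior odds = 0.047/0.953 = 47/953.
Combined Bayes factor of the evidence already in hand = 1.6 × 8 = 12.8.
Odds after that evidence = (47/953) × 12.8 = 3008/4765.
Target odds = 0.98/0.02 = 49.
Need 2.2ⁿ ≥ 49 ÷ (3008/4765) = 233485/3008.
2.2⁵ = 51.53632 falls short of 233485/3008 but 2.2⁶ = 1771561/15625 reaches it, so n = 6.

6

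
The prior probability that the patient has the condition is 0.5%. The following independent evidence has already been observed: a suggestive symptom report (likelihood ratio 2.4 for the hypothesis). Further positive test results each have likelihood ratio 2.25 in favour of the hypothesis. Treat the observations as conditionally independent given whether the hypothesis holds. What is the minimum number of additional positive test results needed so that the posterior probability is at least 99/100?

12

Prior odds = 0.005/0.995 = 1/199.
Bayes factor of the evidence already in hand = 2.4.
Odds after that evidence = (1/199) × 2.4 = 12/995.
Target odds = 0.99/0.01 = 99.
Need 2.25ⁿ ≥ 99 ÷ (12/995) = 8208.75.
2.25¹¹ ≈7481.83 falls short of 8208.75 but 2.25¹² ≈16834.1 reaches it, so n = 12.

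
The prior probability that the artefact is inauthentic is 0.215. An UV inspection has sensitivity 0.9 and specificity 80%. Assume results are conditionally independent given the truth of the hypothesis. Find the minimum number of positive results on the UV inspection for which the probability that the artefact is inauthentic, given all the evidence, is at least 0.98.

4

Prior odds: 0.215 ÷ 0.785 = 43/157.
False-positive rate = 1 − 0.8 = 0.2; likelihood ratio of a positive = 0.9/0.2 = 4.5.
Target odds: 0.98 ÷ 0.02 = 49.
Require 4.5ⁿ ≥ 49 ÷ (43/157) = 7693/43.
4.5³ = 91.125 falls short of 7693/43 but 4.5⁴ = 410.0625 reaches it, so n = 4.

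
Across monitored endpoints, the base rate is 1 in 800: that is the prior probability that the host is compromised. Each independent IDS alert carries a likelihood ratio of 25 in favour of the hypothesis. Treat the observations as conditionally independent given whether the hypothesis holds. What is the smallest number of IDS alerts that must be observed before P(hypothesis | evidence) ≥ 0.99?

Prior odds: 0.00125 ÷ 0.99875 = 1/799.
Likelihood ratio per IDS alert = 25.
Target odds: 0.99 ÷ 0.01 = 99.
Require 25ⁿ ≥ 99 ÷ (1/799) = 79101.
25³ = 15625 falls short of 79101 but 25⁴ = 390625 reaches it, so n = 4.

4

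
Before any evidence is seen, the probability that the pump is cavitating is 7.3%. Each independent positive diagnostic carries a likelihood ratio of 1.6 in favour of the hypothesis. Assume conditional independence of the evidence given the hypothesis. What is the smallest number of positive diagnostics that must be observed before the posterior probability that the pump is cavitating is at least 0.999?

Prior odds = 0.073/0.927 = 73/927.
Likelihood ratio per positive diagnostic = 1.6.
Target posterior odds = 0.999/0.001 = 999.
Need (73/927) × 1.6ⁿ ≥ 999, i.e. 1.6ⁿ ≥ 926073/73.
1.6²⁰ ≈12089.3 falls short of 926073/73 but 1.6²¹ ≈19342.8 reaches it, so n = 21.

21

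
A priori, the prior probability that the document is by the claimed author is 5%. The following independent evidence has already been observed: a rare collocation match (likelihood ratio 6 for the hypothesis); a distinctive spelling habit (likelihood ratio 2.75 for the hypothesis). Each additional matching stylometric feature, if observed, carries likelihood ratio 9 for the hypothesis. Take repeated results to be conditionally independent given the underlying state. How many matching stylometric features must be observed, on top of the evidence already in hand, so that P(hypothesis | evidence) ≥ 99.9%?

Prior odds = 0.05/0.95 = 1/19.
Combined Bayes factor of the evidence already in hand = 6 × 2.75 = 16.5.
Odds after that evidence = (1/19) × 16.5 = 33/38.
Target odds = 0.999/0.001 = 999.
Need 9ⁿ ≥ 999 ÷ (33/38) = 12654/11.
9³ = 729 falls short of 12654/11 but 9⁴ = 6561 reaches it, so n = 4.

4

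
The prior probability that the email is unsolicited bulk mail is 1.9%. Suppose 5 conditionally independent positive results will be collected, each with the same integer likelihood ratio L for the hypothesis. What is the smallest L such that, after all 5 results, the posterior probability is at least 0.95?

4

Prior odds = 0.019/0.981 = 19/981.
Target odds = 0.95/0.05 = 19.
Need L⁵ ≥ 19 ÷ (19/981) = 981.
3⁵ = 243 < 981 ≤ 1024 = 4⁵, so L = 4.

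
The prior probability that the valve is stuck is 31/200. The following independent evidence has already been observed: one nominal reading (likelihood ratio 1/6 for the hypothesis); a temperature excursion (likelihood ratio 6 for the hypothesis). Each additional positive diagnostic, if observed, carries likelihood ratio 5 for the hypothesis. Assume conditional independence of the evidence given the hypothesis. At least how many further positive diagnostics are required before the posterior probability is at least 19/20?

Prior odds = 0.155/0.845 = 31/169.
Combined Bayes factor of the evidence already in hand = (1/6) × 6 = 1.
Odds after that evidence = (31/169) × 1 = 31/169.
Target odds = 0.95/0.05 = 19.
Need 5ⁿ ≥ 19 ÷ (31/169) = 3211/31.
5² = 25 falls short of 3211/31 but 5³ = 125 reaches it, so n = 3.

3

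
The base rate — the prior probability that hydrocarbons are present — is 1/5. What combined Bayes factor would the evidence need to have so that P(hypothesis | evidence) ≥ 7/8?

Prior odds = 0.2/0.8 = 0.25.
Target odds = 0.875/0.125 = 7.
Required Bayes factor = 7 ÷ 0.25 = 28.

28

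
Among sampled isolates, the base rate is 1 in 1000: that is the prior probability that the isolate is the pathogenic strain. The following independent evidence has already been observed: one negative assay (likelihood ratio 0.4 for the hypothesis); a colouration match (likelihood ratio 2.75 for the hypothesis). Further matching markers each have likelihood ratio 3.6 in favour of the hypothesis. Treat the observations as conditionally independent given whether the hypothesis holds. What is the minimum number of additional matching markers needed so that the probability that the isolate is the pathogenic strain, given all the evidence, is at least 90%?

8

Prior odds = 0.001/0.999 = 1/999.
Combined Bayes factor of the evidence already in hand = 0.4 × 2.75 = 1.1.
Odds after that evidence = (1/999) × 1.1 = 11/9990.
Target odds = 0.9/0.1 = 9.
Need 3.6ⁿ ≥ 9 ÷ (11/9990) = 89910/11.
3.6⁷ = 612220032/78125 falls short of 89910/11 but 3.6⁸ ≈28211.1 reaches it, so n = 8.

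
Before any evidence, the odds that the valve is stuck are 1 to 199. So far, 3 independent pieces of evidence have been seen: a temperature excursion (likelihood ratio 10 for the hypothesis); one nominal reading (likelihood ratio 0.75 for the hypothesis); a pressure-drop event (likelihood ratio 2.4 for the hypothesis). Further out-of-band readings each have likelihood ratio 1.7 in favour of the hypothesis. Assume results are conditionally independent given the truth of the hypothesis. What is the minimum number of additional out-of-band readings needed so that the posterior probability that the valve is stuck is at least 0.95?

Prior odds = 1/199.
Combined Bayes factor of the evidence already in hand = 10 × 0.75 × 2.4 = 18.
Odds after that evidence = (1/199) × 18 = 18/199.
Target odds = 0.95/0.05 = 19.
Need 1.7ⁿ ≥ 19 ÷ (18/199) = 3781/18.
1.7¹⁰ ≈201.599 falls short of 3781/18 but 1.7¹¹ ≈342.719 reaches it, so n = 11.

11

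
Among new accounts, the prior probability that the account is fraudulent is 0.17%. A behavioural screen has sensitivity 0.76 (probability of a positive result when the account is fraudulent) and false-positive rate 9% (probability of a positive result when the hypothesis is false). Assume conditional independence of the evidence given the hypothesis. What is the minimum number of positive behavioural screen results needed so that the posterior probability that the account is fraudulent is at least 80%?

4

Prior odds = 0.0017/0.9983 = 17/9983.
Likelihood ratio of a positive result = 0.76/0.09 = 76/9.
Target odds: 0.8 ÷ 0.2 = 4.
Need (17/9983) × (76/9)ⁿ ≥ 4, i.e. (76/9)ⁿ ≥ 39932/17.
(76/9)³ = 438976/729 falls short of 39932/17 but (76/9)⁴ = 33362176/6561 reaches it, so n = 4.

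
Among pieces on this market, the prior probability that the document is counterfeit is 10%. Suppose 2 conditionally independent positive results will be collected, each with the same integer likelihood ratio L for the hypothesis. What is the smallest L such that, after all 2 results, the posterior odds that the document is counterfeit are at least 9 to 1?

Prior odds = 0.1/0.9 = 1/9.
Target odds = 9.
Need L² ≥ 9 ÷ (1/9) = 81.
8² = 64 < 81 ≤ 81 = 9², so L = 9.

9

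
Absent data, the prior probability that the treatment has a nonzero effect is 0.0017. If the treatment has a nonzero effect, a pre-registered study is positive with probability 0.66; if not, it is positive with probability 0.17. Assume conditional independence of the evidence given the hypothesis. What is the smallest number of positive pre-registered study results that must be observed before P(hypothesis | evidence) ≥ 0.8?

6

Prior odds = 0.0017/0.9983 = 17/9983.
Likelihood ratio of a positive = 0.66/0.17 = 66/17.
Target posterior odds = 0.8/0.2 = 4.
Require (66/17)ⁿ ≥ 4 ÷ (17/9983) = 39932/17.
(66/17)⁵ ≈882.013 falls short of 39932/17 but (66/17)⁶ ≈3424.29 reaches it, so n = 6.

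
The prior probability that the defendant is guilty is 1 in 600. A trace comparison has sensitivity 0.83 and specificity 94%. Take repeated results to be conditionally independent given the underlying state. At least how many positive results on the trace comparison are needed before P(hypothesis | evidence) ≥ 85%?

4

Prior odds = (1/600)/(599/600) = 1/599.
False-positive rate = 1 − 0.94 = 0.06; likelihood ratio of a positive = 0.83/0.06 = 83/6.
Target odds: 0.85 ÷ 0.15 = 17/3.
Need (1/599) × (83/6)ⁿ ≥ 17/3, i.e. (83/6)ⁿ ≥ 10183/3.
(83/6)³ = 571787/216 falls short of 10183/3 but (83/6)⁴ = 47458321/1296 reaches it, so n = 4.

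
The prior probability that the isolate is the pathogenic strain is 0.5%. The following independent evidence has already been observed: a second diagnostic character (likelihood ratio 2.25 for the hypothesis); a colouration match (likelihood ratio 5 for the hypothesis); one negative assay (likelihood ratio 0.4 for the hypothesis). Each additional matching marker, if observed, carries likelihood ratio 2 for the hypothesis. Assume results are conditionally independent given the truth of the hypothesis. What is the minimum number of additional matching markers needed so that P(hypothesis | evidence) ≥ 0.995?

Prior odds = 0.005/0.995 = 1/199.
Combined Bayes factor of the evidence already in hand = 2.25 × 5 × 0.4 = 4.5.
Odds after that evidence = (1/199) × 4.5 = 9/398.
Target odds = 0.995/0.005 = 199.
Need 2ⁿ ≥ 199 ÷ (9/398) = 79202/9.
2¹³ = 8192 falls short of 79202/9 but 2¹⁴ = 16384 reaches it, so n = 14.

14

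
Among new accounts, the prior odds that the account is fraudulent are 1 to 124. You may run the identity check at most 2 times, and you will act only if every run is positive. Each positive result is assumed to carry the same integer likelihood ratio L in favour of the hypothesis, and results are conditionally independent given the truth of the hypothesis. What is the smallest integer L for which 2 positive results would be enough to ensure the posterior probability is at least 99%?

111

Prior odds = 1/124.
Target odds = 0.99/0.01 = 99.
Need L² ≥ 99 ÷ (1/124) = 12276.
110² = 12100 < 12276 ≤ 12321 = 111², so L = 111.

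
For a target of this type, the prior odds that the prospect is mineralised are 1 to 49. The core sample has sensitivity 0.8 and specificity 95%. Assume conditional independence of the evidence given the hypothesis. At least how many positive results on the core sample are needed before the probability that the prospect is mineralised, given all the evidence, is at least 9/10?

Prior odds = 1/49.
False-positive rate = 1 − 0.95 = 0.05; likelihood ratio of a positive = 0.8/0.05 = 16.
Target odds: 0.9 ÷ 0.1 = 9.
Need (1/49) × 16ⁿ ≥ 9, i.e. 16ⁿ ≥ 441.
16² = 256 falls short of 441 but 16³ = 4096 reaches it, so n = 3.

3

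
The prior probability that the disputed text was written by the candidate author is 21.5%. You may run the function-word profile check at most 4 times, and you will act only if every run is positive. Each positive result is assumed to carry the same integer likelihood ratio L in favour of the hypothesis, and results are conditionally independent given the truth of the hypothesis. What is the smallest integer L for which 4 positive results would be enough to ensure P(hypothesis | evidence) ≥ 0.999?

Prior odds = 0.215/0.785 = 43/157.
Target odds = 0.999/0.001 = 999.
Need L⁴ ≥ 999 ÷ (43/157) = 156843/43.
7⁴ = 2401 < 156843/43 ≤ 4096 = 8⁴, so L = 8.

8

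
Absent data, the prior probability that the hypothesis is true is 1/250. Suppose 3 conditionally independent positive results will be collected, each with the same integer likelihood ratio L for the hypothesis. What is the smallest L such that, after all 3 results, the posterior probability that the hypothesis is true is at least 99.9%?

63

Prior odds = 0.004/0.996 = 1/249.
Target odds = 0.999/0.001 = 999.
Need L³ ≥ 999 ÷ (1/249) = 248751.
62³ = 238328 < 248751 ≤ 250047 = 63³, so L = 63.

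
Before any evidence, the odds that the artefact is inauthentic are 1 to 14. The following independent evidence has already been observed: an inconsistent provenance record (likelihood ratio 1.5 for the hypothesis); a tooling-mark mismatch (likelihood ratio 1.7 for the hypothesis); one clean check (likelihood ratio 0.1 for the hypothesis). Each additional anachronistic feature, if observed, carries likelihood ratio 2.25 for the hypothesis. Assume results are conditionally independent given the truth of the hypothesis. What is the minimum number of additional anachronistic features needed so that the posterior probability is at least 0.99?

11

Prior odds = 1/14.
Combined Bayes factor of the evidence already in hand = 1.5 × 1.7 × 0.1 = 0.255.
Odds after that evidence = (1/14) × 0.255 = 51/2800.
Target odds = 0.99/0.01 = 99.
Need 2.25ⁿ ≥ 99 ÷ (51/2800) = 92400/17.
2.25¹⁰ ≈3325.26 falls short of 92400/17 but 2.25¹¹ ≈7481.83 reaches it, so n = 11.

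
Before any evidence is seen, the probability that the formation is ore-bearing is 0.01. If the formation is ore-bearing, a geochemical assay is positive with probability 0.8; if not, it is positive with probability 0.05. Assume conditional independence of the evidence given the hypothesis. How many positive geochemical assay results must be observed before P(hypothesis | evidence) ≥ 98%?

Prior odds = 0.01/0.99 = 1/99.
Likelihood ratio of a positive = 0.8/0.05 = 16.
Target posterior odds = 0.98/0.02 = 49.
Require 16ⁿ ≥ 49 ÷ (1/99) = 4851.
16³ = 4096 falls short of 4851 but 16⁴ = 65536 reaches it, so n = 4.

4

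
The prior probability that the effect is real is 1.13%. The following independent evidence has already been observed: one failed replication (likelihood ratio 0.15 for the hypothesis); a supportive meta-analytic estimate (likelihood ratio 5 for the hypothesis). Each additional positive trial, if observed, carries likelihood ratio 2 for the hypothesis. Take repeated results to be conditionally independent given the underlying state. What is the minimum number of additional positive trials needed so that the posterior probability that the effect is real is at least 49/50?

Prior odds = 0.0113/0.9887 = 113/9887.
Combined Bayes factor of the evidence already in hand = 0.15 × 5 = 0.75.
Odds after that evidence = (113/9887) × 0.75 = 339/39548.
Target odds = 0.98/0.02 = 49.
Need 2ⁿ ≥ 49 ÷ (339/39548) = 1937852/339.
2¹² = 4096 falls short of 1937852/339 but 2¹³ = 8192 reaches it, so n = 13.

13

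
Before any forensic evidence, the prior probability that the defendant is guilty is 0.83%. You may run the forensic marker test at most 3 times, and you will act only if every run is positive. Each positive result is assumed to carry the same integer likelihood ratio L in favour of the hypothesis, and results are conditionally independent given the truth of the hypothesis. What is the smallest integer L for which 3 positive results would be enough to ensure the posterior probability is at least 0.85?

9

Prior odds = 0.0083/0.9917 = 83/9917.
Target odds = 0.85/0.15 = 17/3.
Need L³ ≥ 17/3 ÷ (83/9917) = 168589/249.
8³ = 512 < 168589/249 ≤ 729 = 9³, so L = 9.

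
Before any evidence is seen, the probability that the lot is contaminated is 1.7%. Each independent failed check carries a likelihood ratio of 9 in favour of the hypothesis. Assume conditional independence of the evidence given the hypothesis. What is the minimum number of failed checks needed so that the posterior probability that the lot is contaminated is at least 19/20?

4

Prior odds: 0.017 ÷ 0.983 = 17/983.
Likelihood ratio per failed check = 9.
Target odds: 0.95 ÷ 0.05 = 19.
Require 9ⁿ ≥ 19 ÷ (17/983) = 18677/17.
9³ = 729 falls short of 18677/17 but 9⁴ = 6561 reaches it, so n = 4.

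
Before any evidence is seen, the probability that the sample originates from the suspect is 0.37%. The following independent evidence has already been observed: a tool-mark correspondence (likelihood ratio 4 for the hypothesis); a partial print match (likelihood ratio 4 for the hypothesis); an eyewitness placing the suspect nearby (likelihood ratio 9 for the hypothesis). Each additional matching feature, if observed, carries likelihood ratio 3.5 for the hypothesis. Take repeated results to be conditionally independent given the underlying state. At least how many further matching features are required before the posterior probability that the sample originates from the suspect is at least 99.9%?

7

Prior odds = 0.0037/0.9963 = 37/9963.
Combined Bayes factor of the evidence already in hand = 4 × 4 × 9 = 144.
Odds after that evidence = (37/9963) × 144 = 592/1107.
Target odds = 0.999/0.001 = 999.
Need 3.5ⁿ ≥ 999 ÷ (592/1107) = 1868.0625.
3.5⁶ = 1838.265625 falls short of 1868.0625 but 3.5⁷ = 823543/128 reaches it, so n = 7.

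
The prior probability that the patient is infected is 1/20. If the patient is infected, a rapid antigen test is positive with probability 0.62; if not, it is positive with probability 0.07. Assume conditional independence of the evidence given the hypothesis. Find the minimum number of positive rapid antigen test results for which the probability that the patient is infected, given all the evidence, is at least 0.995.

4

Prior odds: 0.05 ÷ 0.95 = 1/19.
Likelihood ratio of a positive = 0.62/0.07 = 62/7.
Target odds: 0.995 ÷ 0.005 = 199.
Need (1/19) × (62/7)ⁿ ≥ 199, i.e. (62/7)ⁿ ≥ 3781.
(62/7)³ = 238328/343 falls short of 3781 but (62/7)⁴ = 14776336/2401 reaches it, so n = 4.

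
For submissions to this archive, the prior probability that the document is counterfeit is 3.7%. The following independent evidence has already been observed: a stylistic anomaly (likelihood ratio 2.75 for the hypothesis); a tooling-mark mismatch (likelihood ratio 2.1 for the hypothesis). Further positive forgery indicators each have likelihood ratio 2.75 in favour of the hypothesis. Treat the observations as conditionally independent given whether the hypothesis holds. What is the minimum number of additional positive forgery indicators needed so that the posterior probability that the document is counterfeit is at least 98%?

Prior odds = 0.037/0.963 = 37/963.
Combined Bayes factor of the evidence already in hand = 2.75 × 2.1 = 5.775.
Odds after that evidence = (37/963) × 5.775 = 2849/12840.
Target odds = 0.98/0.02 = 49.
Need 2.75ⁿ ≥ 49 ÷ (2849/12840) = 89880/407.
2.75⁵ = 161051/1024 falls short of 89880/407 but 2.75⁶ = 1771561/4096 reaches it, so n = 6.

6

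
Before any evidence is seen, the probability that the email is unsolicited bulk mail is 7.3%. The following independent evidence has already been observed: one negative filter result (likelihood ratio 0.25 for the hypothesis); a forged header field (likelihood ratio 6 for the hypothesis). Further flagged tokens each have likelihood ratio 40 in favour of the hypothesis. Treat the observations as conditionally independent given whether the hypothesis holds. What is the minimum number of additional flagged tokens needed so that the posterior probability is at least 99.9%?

Prior odds = 0.073/0.927 = 73/927.
Combined Bayes factor of the evidence already in hand = 0.25 × 6 = 1.5.
Odds after that evidence = (73/927) × 1.5 = 73/618.
Target odds = 0.999/0.001 = 999.
Need 40ⁿ ≥ 999 ÷ (73/618) = 617382/73.
40² = 1600 falls short of 617382/73 but 40³ = 64000 reaches it, so n = 3.

3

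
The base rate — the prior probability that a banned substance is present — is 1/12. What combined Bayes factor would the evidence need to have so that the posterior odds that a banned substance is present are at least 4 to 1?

Prior odds = (1/12)/(11/12) = 1/11.
Target odds = 4.
Required Bayes factor = 4 ÷ (1/11) = 44.

44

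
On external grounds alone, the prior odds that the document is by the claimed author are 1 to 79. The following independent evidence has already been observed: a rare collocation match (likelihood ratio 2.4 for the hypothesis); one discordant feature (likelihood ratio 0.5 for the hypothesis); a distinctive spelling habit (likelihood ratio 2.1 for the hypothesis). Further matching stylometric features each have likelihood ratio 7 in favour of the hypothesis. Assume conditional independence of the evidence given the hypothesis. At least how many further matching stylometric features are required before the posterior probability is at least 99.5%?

Prior odds = 1/79.
Combined Bayes factor of the evidence already in hand = 2.4 × 0.5 × 2.1 = 2.52.
Odds after that evidence = (1/79) × 2.52 = 63/1975.
Target odds = 0.995/0.005 = 199.
Need 7ⁿ ≥ 199 ÷ (63/1975) = 393025/63.
7⁴ = 2401 falls short of 393025/63 but 7⁵ = 16807 reaches it, so n = 5.

5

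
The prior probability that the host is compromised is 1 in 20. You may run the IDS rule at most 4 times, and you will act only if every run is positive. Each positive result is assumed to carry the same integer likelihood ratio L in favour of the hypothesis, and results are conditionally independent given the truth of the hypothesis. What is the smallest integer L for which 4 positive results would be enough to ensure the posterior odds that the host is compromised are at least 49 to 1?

6

Prior odds = 0.05/0.95 = 1/19.
Target odds = 49.
Need L⁴ ≥ 49 ÷ (1/19) = 931.
5⁴ = 625 < 931 ≤ 1296 = 6⁴, so L = 6.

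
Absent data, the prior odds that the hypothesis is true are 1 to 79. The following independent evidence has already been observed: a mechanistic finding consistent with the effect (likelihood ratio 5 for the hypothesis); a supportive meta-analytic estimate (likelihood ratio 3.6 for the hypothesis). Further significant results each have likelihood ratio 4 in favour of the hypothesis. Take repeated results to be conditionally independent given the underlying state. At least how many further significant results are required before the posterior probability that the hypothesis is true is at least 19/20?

4

Prior odds = 1/79.
Combined Bayes factor of the evidence already in hand = 5 × 3.6 = 18.
Odds after that evidence = (1/79) × 18 = 18/79.
Target odds = 0.95/0.05 = 19.
Need 4ⁿ ≥ 19 ÷ (18/79) = 1501/18.
4³ = 64 falls short of 1501/18 but 4⁴ = 256 reaches it, so n = 4.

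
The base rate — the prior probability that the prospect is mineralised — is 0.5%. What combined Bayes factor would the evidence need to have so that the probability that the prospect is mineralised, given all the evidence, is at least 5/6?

995

Prior odds = 0.005/0.995 = 1/199.
Target odds = (5/6)/(1/6) = 5.
Required Bayes factor = 5 ÷ (1/199) = 995.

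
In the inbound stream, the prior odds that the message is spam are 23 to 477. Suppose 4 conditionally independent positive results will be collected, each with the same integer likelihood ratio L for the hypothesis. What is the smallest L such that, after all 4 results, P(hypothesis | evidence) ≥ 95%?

5

Prior odds = 23/477.
Target odds = 0.95/0.05 = 19.
Need L⁴ ≥ 19 ÷ (23/477) = 9063/23.
4⁴ = 256 < 9063/23 ≤ 625 = 5⁴, so L = 5.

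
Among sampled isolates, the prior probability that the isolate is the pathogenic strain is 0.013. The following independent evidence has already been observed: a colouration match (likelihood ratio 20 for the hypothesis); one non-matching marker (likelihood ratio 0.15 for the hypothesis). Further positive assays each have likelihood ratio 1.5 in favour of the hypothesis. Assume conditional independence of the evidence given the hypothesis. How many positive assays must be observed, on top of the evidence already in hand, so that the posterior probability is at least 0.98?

Prior odds = 0.013/0.987 = 13/987.
Combined Bayes factor of the evidence already in hand = 20 × 0.15 = 3.
Odds after that evidence = (13/987) × 3 = 13/329.
Target odds = 0.98/0.02 = 49.
Need 1.5ⁿ ≥ 49 ÷ (13/329) = 16121/13.
1.5¹⁷ = 129140163/131072 falls short of 16121/13 but 1.5¹⁸ = 387420489/262144 reaches it, so n = 18.

18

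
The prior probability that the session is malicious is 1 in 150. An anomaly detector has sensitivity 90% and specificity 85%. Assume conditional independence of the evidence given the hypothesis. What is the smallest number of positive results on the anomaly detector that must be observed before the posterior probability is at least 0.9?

Prior odds: (1/150) ÷ (149/150) = 1/149.
False-positive rate = 1 − 0.85 = 0.15; likelihood ratio of a positive = 0.9/0.15 = 6.
Target posterior odds = 0.9/0.1 = 9.
Require 6ⁿ ≥ 9 ÷ (1/149) = 1341.
6⁴ = 1296 falls short of 1341 but 6⁵ = 7776 reaches it, so n = 5.

5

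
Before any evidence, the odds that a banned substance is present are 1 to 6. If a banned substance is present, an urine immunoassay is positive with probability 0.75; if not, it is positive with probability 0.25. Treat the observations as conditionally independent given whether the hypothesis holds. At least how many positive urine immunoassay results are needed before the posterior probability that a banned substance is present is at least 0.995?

Prior odds = 1/6.
Likelihood ratio of a positive = 0.75/0.25 = 3.
Target posterior odds = 0.995/0.005 = 199.
Require 3ⁿ ≥ 199 ÷ (1/6) = 1194.
3⁶ = 729 falls short of 1194 but 3⁷ = 2187 reaches it, so n = 7.

7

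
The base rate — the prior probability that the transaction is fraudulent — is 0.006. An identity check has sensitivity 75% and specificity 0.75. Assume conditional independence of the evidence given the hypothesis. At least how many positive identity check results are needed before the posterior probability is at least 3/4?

6

Prior odds = 0.006/0.994 = 3/497.
False-positive rate = 1 − 0.75 = 0.25; likelihood ratio of a positive = 0.75/0.25 = 3.
Target posterior odds = 0.75/0.25 = 3.
Require 3ⁿ ≥ 3 ÷ (3/497) = 497.
3⁵ = 243 falls short of 497 but 3⁶ = 729 reaches it, so n = 6.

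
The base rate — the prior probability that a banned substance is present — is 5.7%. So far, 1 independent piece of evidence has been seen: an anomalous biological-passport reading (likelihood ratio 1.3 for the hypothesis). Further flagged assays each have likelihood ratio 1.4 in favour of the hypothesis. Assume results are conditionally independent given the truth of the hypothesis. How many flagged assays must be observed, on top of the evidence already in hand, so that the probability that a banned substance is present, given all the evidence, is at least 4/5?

Prior odds = 0.057/0.943 = 57/943.
Bayes factor of the evidence already in hand = 1.3.
Odds after that evidence = (57/943) × 1.3 = 741/9430.
Target odds = 0.8/0.2 = 4.
Need 1.4ⁿ ≥ 4 ÷ (741/9430) = 37720/741.
1.4¹¹ ≈40.4957 falls short of 37720/741 but 1.4¹² ≈56.6939 reaches it, so n = 12.

12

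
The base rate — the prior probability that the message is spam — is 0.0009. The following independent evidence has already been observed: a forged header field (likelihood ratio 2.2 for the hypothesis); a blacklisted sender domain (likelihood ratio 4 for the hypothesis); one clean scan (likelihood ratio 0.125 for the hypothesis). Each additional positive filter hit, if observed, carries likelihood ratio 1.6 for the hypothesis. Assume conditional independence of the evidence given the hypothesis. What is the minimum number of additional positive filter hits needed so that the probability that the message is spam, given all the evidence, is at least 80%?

Prior odds = 0.0009/0.9991 = 9/9991.
Combined Bayes factor of the evidence already in hand = 2.2 × 4 × 0.125 = 1.1.
Odds after that evidence = (9/9991) × 1.1 = 99/99910.
Target odds = 0.8/0.2 = 4.
Need 1.6ⁿ ≥ 4 ÷ (99/99910) = 399640/99.
1.6¹⁷ ≈2951.48 falls short of 399640/99 but 1.6¹⁸ ≈4722.37 reaches it, so n = 18.

18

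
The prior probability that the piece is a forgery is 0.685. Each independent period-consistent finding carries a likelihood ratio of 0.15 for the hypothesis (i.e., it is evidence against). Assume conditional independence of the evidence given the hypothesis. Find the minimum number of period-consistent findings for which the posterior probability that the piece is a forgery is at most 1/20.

2

Prior odds = 0.685/0.315 = 137/63.
Likelihood ratio per period-consistent finding = 0.15.
Target odds: 0.05 ÷ 0.95 = 1/19.
Require 0.15ⁿ ≤ 1/19 ÷ (137/63) = 63/2603.
0.15¹ = 0.15 is still above 63/2603 but 0.15² = 0.0225 is at or below it, so n = 2.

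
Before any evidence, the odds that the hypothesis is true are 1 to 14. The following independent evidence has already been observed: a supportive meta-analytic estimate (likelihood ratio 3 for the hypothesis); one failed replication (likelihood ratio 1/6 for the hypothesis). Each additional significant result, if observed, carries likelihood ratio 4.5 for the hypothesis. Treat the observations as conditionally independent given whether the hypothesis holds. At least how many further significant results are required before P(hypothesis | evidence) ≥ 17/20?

4

Prior odds = 1/14.
Combined Bayes factor of the evidence already in hand = 3 × (1/6) = 0.5.
Odds after that evidence = (1/14) × 0.5 = 1/28.
Target odds = 0.85/0.15 = 17/3.
Need 4.5ⁿ ≥ 17/3 ÷ (1/28) = 476/3.
4.5³ = 91.125 falls short of 476/3 but 4.5⁴ = 410.0625 reaches it, so n = 4.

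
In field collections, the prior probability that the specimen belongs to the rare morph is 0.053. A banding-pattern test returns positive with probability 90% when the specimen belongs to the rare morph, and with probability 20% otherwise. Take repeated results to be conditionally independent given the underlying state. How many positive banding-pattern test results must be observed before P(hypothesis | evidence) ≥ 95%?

4

Prior odds: 0.053 ÷ 0.947 = 53/947.
Likelihood ratio of a positive result = 0.9/0.2 = 4.5.
Target odds: 0.95 ÷ 0.05 = 19.
Need (53/947) × 4.5ⁿ ≥ 19, i.e. 4.5ⁿ ≥ 17993/53.
4.5³ = 91.125 falls short of 17993/53 but 4.5⁴ = 410.0625 reaches it, so n = 4.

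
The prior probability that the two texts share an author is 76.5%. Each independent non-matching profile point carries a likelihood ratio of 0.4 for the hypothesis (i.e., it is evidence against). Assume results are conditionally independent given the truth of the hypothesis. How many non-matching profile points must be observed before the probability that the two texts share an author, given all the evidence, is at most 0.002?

Prior odds = 0.765/0.235 = 153/47.
Likelihood ratio per non-matching profile point = 0.4.
Target odds: 0.002 ÷ 0.998 = 1/499.
Require 0.4ⁿ ≤ 1/499 ÷ (153/47) = 47/76347.
0.4⁸ = 256/390625 is still above 47/76347 but 0.4⁹ = 512/1953125 is at or below it, so n = 9.

9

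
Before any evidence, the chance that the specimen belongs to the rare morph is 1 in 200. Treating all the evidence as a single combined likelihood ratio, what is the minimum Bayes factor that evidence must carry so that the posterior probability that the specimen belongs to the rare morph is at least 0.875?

Prior odds = 0.005/0.995 = 1/199.
Target odds = 0.875/0.125 = 7.
Required Bayes factor = 7 ÷ (1/199) = 1393.

1393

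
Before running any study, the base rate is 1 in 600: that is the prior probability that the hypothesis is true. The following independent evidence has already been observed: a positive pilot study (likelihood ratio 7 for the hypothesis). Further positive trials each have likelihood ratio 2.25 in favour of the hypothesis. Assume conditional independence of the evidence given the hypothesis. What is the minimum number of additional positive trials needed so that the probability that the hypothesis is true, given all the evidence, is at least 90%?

9

Prior odds = (1/600)/(599/600) = 1/599.
Bayes factor of the evidence already in hand = 7.
Odds after that evidence = (1/599) × 7 = 7/599.
Target odds = 0.9/0.1 = 9.
Need 2.25ⁿ ≥ 9 ÷ (7/599) = 5391/7.
2.25⁸ = 43046721/65536 falls short of 5391/7 but 2.25⁹ = 387420489/262144 reaches it, so n = 9.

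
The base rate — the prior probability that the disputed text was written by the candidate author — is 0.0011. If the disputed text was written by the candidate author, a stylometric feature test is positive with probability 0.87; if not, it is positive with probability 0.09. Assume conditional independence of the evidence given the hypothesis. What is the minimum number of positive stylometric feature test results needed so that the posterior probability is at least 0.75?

Prior odds: 0.0011 ÷ 0.9989 = 11/9989.
Likelihood ratio of a positive = 0.87/0.09 = 29/3.
Target odds: 0.75 ÷ 0.25 = 3.
Need (11/9989) × (29/3)ⁿ ≥ 3, i.e. (29/3)ⁿ ≥ 29967/11.
(29/3)³ = 24389/27 falls short of 29967/11 but (29/3)⁴ = 707281/81 reaches it, so n = 4.

4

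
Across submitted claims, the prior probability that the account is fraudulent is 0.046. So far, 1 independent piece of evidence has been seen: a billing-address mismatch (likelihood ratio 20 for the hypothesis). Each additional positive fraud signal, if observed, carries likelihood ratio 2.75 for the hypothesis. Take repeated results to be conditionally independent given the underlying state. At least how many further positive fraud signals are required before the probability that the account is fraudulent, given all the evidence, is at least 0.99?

Prior odds = 0.046/0.954 = 23/477.
Bayes factor of the evidence already in hand = 20.
Odds after that evidence = (23/477) × 20 = 460/477.
Target odds = 0.99/0.01 = 99.
Need 2.75ⁿ ≥ 99 ÷ (460/477) = 47223/460.
2.75⁴ = 57.19140625 falls short of 47223/460 but 2.75⁵ = 161051/1024 reaches it, so n = 5.

5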